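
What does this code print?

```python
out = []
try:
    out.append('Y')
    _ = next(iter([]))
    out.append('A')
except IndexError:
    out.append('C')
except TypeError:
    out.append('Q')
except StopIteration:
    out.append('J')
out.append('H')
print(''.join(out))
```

Execution trace: 'Y' (try body) → 'J' (except StopIteration) → 'H' (after the try/except). Output: YJH

Answer: YJH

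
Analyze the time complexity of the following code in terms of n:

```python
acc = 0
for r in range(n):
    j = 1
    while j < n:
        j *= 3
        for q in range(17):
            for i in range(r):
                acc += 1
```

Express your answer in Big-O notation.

Each loop level contributes: n × log n × 1 × n. Multiplying the contributions gives O(n^2 log n).

Answer: O(n^2 log n)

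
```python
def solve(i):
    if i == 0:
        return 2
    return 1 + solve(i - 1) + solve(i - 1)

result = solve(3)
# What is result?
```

solve(i) = 1 + 2·solve(i-1), solve(0)=2. Closed form: (2+1)·2^3 - 1 = 23.

Answer: 23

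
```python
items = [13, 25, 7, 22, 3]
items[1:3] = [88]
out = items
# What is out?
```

Trace:
`items = [13, 25, 7, 22, 3]` → items = [13, 25, 7, 22, 3]
`items[1:3] = [88]` → items = [13, 88, 22, 3]
`out = items` → out = [13, 88, 22, 3]
So out = [13, 88, 22, 3]

Answer: [13, 88, 22, 3]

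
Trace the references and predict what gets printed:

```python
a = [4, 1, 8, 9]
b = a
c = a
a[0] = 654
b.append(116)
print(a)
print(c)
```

Key concept: multiple aliases.
Step by step:
`a = [4, 1, 8, 9]` → a = [4, 1, 8, 9]
`b = a` → b = [4, 1, 8, 9] (same object as a)
`c = a` → c = [4, 1, 8, 9] (same object as a, b)
`a[0] = 654` → a = [654, 1, 8, 9] (same object as b, c); b = [654, 1, 8, 9] (same object as a, c); c = [654, 1, 8, 9] (same object as a, b)
`b.append(116)` → a = [654, 1, 8, 9, 116] (same object as b, c); b = [654, 1, 8, 9, 116] (same object as a, c); c = [654, 1, 8, 9, 116] (same object as a, b)
`print(a)` → prints [654, 1, 8, 9, 116]
`print(c)` → prints [654, 1, 8, 9, 116]

Answer:
[654, 1, 8, 9, 116]
[654, 1, 8, 9, 116]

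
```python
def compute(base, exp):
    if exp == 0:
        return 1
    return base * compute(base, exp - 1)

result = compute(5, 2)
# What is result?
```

compute(5, 2) = 5 * 5 = 25

Answer: 25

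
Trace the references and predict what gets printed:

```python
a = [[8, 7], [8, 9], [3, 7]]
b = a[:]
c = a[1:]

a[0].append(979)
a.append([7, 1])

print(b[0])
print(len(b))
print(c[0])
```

Key concept: slice with nested mutation.
Step by step:
`a = [[8, 7], [8, 9], [3, 7]]` → a = [[8, 7], [8, 9], [3, 7]]
`b = a[:]` → b = [[8, 7], [8, 9], [3, 7]]
`c = a[1:]` → c = [[8, 9], [3, 7]]
`a[0].append(979)` → a = [[8, 7, 979], [8, 9], [3, 7]]; b = [[8, 7, 979], [8, 9], [3, 7]]
`a.append([7, 1])` → a = [[8, 7, 979], [8, 9], [3, 7], [7, 1]]
`print(b[0])` → prints [8, 7, 979]
`print(len(b))` → prints 3
`print(c[0])` → prints [8, 9]

Answer:
[8, 7, 979]
3
[8, 9]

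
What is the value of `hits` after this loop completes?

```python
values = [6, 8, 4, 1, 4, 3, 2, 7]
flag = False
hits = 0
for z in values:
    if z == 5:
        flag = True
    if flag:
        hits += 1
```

Count elements after first 5 in [6, 8, 4, 1, 4, 3, 2, 7]
`hits` takes the values: 0

Answer: 0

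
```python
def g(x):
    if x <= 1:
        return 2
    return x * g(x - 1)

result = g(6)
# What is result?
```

g(6) = 6 * 5 * 4 * 3 * 2 * 2 = 1440

Answer: 1440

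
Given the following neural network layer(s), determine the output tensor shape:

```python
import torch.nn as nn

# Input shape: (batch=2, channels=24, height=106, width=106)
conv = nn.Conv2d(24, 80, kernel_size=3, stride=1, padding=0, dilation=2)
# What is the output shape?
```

Input: (2, 24, 106, 106) -> Output: (2, 80, 102, 102)

Answer: (2, 80, 102, 102)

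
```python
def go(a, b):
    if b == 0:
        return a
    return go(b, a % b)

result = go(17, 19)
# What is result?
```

go(17, 19) -> go(19, 17) -> go(17, 2) -> go(2, 1) -> go(1, 0) -> 1

Answer: 1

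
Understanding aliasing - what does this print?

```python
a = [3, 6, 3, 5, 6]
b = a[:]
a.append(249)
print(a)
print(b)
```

Key concept: slice [:] creates copy.
Step by step:
`a = [3, 6, 3, 5, 6]` → a = [3, 6, 3, 5, 6]
`b = a[:]` → b = [3, 6, 3, 5, 6]
`a.append(249)` → a = [3, 6, 3, 5, 6, 249]
`print(a)` → prints [3, 6, 3, 5, 6, 249]
`print(b)` → prints [3, 6, 3, 5, 6]

Answer:
[3, 6, 3, 5, 6, 249]
[3, 6, 3, 5, 6]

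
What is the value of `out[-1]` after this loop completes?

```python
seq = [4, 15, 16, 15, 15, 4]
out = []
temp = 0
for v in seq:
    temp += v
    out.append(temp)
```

Cumulative sum ends at 69
`out` takes the values: [] → [4] → [4, 19] → [4, 19, 35] → [4, 19, 35, 50] → [4, 19, 35, 50, 65] → [4, 19, 35, 50, 65, 69]
So `out[-1]` = 69

Answer: 69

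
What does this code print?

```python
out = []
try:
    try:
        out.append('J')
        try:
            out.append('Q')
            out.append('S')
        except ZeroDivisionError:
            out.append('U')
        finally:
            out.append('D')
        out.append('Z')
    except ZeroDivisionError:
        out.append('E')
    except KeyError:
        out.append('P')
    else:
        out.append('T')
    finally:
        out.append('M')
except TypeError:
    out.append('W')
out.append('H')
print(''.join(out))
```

Execution trace: 'J' (try body) → 'Q' (inner try body) → 'S' (inner try body, no exception) → 'D' (inner finally) → 'Z' (try body, no exception) → 'T' (else) → 'M' (finally) → 'H' (after the try/except). Output: JQSDZTMH

Answer: JQSDZTMH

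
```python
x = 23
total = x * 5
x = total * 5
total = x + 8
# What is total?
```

Trace:
`x = 23` → x = 23
`total = x * 5` → total = 115
`x = total * 5` → x = 575
`total = x + 8` → total = 583
So total = 583

Answer: 583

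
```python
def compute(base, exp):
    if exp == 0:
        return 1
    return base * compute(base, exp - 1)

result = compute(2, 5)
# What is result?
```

compute(2, 5) = 2 * 2 * 2 * 2 * 2 = 32

Answer: 32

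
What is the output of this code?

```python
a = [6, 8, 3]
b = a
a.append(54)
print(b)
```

Key concept: basic list aliasing.
Step by step:
`a = [6, 8, 3]` → a = [6, 8, 3]
`b = a` → b = [6, 8, 3] (same object as a)
`a.append(54)` → a = [6, 8, 3, 54] (same object as b); b = [6, 8, 3, 54] (same object as a)
`print(b)` → prints [6, 8, 3, 54]

Answer: [6, 8, 3, 54]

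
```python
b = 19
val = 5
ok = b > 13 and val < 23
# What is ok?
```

Trace:
`b = 19` → b = 19
`val = 5` → val = 5
`ok = b > 13 and val < 23` → ok = True
So ok = True

Answer: True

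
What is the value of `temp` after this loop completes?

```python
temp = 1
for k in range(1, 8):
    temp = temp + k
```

Start at 1, add 1 through 7
`temp` takes the values: 1 → 2 → 4 → 7 → 11 → 16 → 22 → 29

Answer: 29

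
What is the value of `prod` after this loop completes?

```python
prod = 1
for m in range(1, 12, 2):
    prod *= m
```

Product of 1, 3, 5, ... up to 11
`prod` takes the values: 1 → 3 → 15 → 105 → 945 → 10395

Answer: 10395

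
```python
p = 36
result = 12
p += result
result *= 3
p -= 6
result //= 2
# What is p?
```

Trace:
`p = 36` → p = 36
`result = 12` → result = 12
`p += result` → p = 48
`result *= 3` → result = 36
`p -= 6` → p = 42
`result //= 2` → result = 18
So p = 42

Answer: 42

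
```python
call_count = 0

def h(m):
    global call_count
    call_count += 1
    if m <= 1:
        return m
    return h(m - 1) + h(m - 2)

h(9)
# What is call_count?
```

Calls(m) = 1 + Calls(m-1) + Calls(m-2); Calls(0)=Calls(1)=1. For m=9 this gives 109.

Answer: 109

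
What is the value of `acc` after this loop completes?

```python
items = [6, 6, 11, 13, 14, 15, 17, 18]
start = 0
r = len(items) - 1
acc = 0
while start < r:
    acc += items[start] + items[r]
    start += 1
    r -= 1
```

Sum of pairs from ends
`acc` takes the values: 0 → 24 → 47 → 73 → 100

Answer: 100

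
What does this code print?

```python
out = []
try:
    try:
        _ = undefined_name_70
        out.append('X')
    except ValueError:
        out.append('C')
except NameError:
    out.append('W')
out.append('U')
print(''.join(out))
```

Execution trace: 'W' (outer except NameError) → 'U' (after the try/except). Output: WU

Answer: WU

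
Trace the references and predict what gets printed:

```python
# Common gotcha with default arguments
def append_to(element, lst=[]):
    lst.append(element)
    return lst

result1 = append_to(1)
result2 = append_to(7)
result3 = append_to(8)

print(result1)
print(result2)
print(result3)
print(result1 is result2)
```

Key concept: mutable default argument gotcha.
Step by step:
`result1 = append_to(1)` → result1 = [1]
`result2 = append_to(7)` → result1 = [1, 7] (same object as result2); result2 = [1, 7] (same object as result1)
`result3 = append_to(8)` → result1 = [1, 7, 8] (same object as result2, result3); result2 = [1, 7, 8] (same object as result1, result3); result3 = [1, 7, 8] (same object as result1, result2)
`print(result1)` → prints [1, 7, 8]
`print(result2)` → prints [1, 7, 8]
`print(result3)` → prints [1, 7, 8]
`print(result1 is result2)` → prints True

Answer:
[1, 7, 8]
[1, 7, 8]
[1, 7, 8]
True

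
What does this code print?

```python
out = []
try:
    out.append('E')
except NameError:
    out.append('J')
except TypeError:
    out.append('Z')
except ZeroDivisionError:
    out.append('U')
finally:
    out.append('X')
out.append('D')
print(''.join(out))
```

Execution trace: 'E' (try body, no exception) → 'X' (finally) → 'D' (after the try/except). Output: EXD

Answer: EXD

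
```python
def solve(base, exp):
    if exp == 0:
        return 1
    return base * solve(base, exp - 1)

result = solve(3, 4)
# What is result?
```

solve(3, 4) = 3 * 3 * 3 * 3 = 81

Answer: 81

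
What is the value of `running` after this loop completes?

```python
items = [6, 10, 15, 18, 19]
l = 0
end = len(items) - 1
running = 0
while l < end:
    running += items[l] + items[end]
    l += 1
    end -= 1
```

Sum of pairs from ends
`running` takes the values: 0 → 25 → 53

Answer: 53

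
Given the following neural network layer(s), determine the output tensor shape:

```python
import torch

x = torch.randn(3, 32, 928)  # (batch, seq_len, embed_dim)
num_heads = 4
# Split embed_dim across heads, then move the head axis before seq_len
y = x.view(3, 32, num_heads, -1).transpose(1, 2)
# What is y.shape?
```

Input: (3, 32, 928) -> head_dim = 928 // 4 = 232; after view: (3, 32, 4, 232) -> after transpose(1, 2): (3, 4, 32, 232) -> Output: (3, 4, 32, 232)

Answer: (3, 4, 32, 232)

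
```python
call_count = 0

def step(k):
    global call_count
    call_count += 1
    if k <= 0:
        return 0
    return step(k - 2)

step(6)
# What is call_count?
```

Linear recursion stepping by 2: 4 calls from k=6 down to ≤0.

Answer: 4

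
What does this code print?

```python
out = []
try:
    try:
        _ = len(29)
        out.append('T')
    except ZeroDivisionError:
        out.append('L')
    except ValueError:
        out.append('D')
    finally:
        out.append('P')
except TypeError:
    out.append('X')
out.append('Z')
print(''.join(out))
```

Execution trace: 'P' (finally) → 'X' (outer except TypeError) → 'Z' (after the try/except). Output: PXZ

Answer: PXZ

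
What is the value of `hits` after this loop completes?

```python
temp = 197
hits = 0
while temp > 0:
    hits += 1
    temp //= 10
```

Count digits by repeated division by 10
`hits` takes the values: 0 → 1 → 2 → 3

Answer: 3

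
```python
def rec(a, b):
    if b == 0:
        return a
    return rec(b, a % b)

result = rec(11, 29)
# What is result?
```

rec(11, 29) -> rec(29, 11) -> rec(11, 7) -> rec(7, 4) -> rec(4, 3) -> rec(3, 1) -> rec(1, 0) -> 1

Answer: 1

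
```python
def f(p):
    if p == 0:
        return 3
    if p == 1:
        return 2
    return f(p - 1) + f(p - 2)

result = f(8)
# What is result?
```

Build up from base cases: f(0)=3, f(1)=2, f(2)=5, f(3)=7, f(4)=12, f(5)=19, f(6)=31, ..., f(8)=81

Answer: 81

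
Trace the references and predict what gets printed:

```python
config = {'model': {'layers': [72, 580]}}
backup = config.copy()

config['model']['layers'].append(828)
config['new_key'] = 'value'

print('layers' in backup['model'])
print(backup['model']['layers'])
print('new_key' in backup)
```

Key concept: shallow copy gotcha with nested dict.
Step by step:
`config = {'model': {'layers': [72, 580]}}` → config = {'model': {'layers': [72, 580]}}
`backup = config.copy()` → backup = {'model': {'layers': [72, 580]}}
`config['model']['layers'].append(828)` → config = {'model': {'layers': [72, 580, 828]}}; backup = {'model': {'layers': [72, 580, 828]}}
`config['new_key'] = 'value'` → config = {'model': {'layers': [72, 580, 828]}, 'new_key': 'value'}
`print('layers' in backup['model'])` → prints True
`print(backup['model']['layers'])` → prints [72, 580, 828]
`print('new_key' in backup)` → prints False

Answer:
True
[72, 580, 828]
False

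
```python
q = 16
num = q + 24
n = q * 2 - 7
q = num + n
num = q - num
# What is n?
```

Trace:
`q = 16` → q = 16
`num = q + 24` → num = 40
`n = q * 2 - 7` → n = 25
`q = num + n` → q = 65
`num = q - num` → num = 25
So n = 25

Answer: 25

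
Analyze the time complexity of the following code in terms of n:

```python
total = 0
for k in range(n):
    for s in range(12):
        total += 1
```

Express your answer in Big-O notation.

Each loop level contributes: n × 1. Multiplying the contributions gives O(n).

Answer: O(n)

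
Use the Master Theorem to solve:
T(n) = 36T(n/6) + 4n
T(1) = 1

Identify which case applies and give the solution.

a=36, b=6, f(n)=4n. log_6(36) = 2. Since c=1 < 2, Case 1 applies: T(n) = Θ(n^log_b(a)) = O(n^2).

Answer: O(n^2) - Case 1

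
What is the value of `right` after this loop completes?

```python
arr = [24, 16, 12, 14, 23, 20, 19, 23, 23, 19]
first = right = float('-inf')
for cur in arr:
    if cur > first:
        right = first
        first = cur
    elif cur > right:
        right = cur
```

Second largest (with repeats) in [24, 16, 12, 14, 23, 20, 19, 23, 23, 19]
`right` takes the values: -inf → 16 → 23

Answer: 23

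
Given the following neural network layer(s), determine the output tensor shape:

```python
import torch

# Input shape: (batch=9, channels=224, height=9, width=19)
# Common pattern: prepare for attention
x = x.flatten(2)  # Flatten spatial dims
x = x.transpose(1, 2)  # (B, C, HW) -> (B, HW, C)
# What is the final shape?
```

Input: (9, 224, 9, 19) -> after flatten(2): (9, 224, 171) -> Output: (9, 171, 224)

Answer: (9, 171, 224)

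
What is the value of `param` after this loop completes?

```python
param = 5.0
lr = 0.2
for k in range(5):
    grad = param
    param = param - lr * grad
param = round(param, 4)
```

Gradient descent: w = 5.0 * (1 - 0.2)^5
`param` takes the values: 5.0 → 4.0 → 3.2 → 2.56 → 2.048 → 1.6384

Answer: 1.6384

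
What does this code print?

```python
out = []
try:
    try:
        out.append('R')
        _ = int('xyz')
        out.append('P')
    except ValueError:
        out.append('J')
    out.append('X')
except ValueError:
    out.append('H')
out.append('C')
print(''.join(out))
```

Execution trace: 'R' (inner try body) → 'J' (inner except ValueError) → 'X' (try body, no exception) → 'C' (after the try/except). Output: RJXC

Answer: RJXC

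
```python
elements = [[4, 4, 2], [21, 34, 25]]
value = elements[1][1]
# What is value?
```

Trace:
`elements = [[4, 4, 2], [21, 34, 25]]` → elements = [[4, 4, 2], [21, 34, 25]]
`value = elements[1][1]` → value = 34
So value = 34

Answer: 34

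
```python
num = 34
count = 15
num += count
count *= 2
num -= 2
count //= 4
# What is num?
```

Trace:
`num = 34` → num = 34
`count = 15` → count = 15
`num += count` → num = 49
`count *= 2` → count = 30
`num -= 2` → num = 47
`count //= 4` → count = 7
So num = 47

Answer: 47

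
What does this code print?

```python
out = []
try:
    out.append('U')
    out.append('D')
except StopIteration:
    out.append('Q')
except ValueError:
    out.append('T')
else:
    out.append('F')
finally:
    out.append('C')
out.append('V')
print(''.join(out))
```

Execution trace: 'U' (try body) → 'D' (try body, no exception) → 'F' (else) → 'C' (finally) → 'V' (after the try/except). Output: UDFCV

Answer: UDFCV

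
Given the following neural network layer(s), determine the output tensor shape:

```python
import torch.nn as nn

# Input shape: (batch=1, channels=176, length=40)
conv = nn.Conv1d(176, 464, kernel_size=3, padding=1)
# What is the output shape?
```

Input: (1, 176, 40) -> Output: (1, 464, 40)

Answer: (1, 464, 40)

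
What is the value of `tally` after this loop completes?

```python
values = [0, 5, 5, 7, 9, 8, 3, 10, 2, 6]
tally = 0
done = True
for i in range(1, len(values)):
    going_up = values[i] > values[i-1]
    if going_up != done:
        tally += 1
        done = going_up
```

Count direction changes in [0, 5, 5, 7, 9, 8, 3, 10, 2, 6]
`tally` takes the values: 0 → 1 → 2 → 3 → 4 → 5 → 6

Answer: 6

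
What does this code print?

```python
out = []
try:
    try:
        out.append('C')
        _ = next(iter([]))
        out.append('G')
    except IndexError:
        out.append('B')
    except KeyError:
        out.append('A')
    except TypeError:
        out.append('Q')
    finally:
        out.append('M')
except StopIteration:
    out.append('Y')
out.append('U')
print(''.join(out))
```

Execution trace: 'C' (inner try body) → 'M' (inner finally) → 'Y' (outer except StopIteration) → 'U' (after the try/except). Output: CMYU

Answer: CMYU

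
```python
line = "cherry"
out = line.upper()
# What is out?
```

Trace:
`line = "cherry"` → line = 'cherry'
`out = line.upper()` → out = 'CHERRY'
So out = 'CHERRY'

Answer: 'CHERRY'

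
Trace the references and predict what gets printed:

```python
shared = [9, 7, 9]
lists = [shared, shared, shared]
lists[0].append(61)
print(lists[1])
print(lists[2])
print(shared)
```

Key concept: list of same reference.
Step by step:
`shared = [9, 7, 9]` → shared = [9, 7, 9]
`lists = [shared, shared, shared]` → lists = [[9, 7, 9], [9, 7, 9], [9, 7, 9]]
`lists[0].append(61)` → shared = [9, 7, 9, 61]; lists = [[9, 7, 9, 61], [9, 7, 9, 61], [9, 7, 9, 61]]
`print(lists[1])` → prints [9, 7, 9, 61]
`print(lists[2])` → prints [9, 7, 9, 61]
`print(shared)` → prints [9, 7, 9, 61]

Answer:
[9, 7, 9, 61]
[9, 7, 9, 61]
[9, 7, 9, 61]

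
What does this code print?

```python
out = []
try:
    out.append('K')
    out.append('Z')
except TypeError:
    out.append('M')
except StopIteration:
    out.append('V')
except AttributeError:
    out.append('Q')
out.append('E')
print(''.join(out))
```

Execution trace: 'K' (try body) → 'Z' (try body, no exception) → 'E' (after the try/except). Output: KZE

Answer: KZE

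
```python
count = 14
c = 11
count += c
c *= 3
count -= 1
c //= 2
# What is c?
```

Trace:
`count = 14` → count = 14
`c = 11` → c = 11
`count += c` → count = 25
`c *= 3` → c = 33
`count -= 1` → count = 24
`c //= 2` → c = 16
So c = 16

Answer: 16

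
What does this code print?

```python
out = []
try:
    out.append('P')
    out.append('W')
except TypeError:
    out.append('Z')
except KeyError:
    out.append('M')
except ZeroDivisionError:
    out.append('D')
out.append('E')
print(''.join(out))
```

Execution trace: 'P' (try body) → 'W' (try body, no exception) → 'E' (after the try/except). Output: PWE

Answer: PWE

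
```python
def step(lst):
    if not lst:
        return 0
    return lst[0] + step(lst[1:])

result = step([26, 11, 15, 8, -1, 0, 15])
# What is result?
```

26 + 11 + 15 + 8 + (-1) + 0 + 15 + 0 = 74

Answer: 74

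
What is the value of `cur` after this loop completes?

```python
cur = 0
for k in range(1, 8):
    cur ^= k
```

XOR of 1 to 7
`cur` takes the values: 0 → 1 → 3 → 0 → 4 → 1 → 7 → 0

Answer: 0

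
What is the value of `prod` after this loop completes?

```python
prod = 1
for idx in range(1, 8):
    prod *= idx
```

7! = 5040
`prod` takes the values: 1 → 2 → 6 → 24 → 120 → 720 → 5040

Answer: 5040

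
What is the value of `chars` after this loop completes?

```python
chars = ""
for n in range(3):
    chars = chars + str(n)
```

Concatenate digits 0 to 2
`chars` takes the values: "" → "0" → "01" → "012"

Answer: "012"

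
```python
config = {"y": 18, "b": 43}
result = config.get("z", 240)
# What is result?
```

Trace:
`config = {"y": 18, "b": 43}` → config = {'y': 18, 'b': 43}
`result = config.get("z", 240)` → result = 240
So result = 240

Answer: 240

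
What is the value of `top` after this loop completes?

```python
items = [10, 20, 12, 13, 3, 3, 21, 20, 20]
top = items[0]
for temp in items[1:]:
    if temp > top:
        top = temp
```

Maximum of [10, 20, 12, 13, 3, 3, 21, 20, 20]
`top` takes the values: 10 → 20 → 21

Answer: 21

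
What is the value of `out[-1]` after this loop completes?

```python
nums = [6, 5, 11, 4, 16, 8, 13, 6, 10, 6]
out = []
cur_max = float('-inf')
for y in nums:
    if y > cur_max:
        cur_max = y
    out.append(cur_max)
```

Running max ends at 16
`out` takes the values: [] → [6] → [6, 6] → [6, 6, 11] → [6, 6, 11, 11] → [6, 6, 11, 11, 16] → [6, 6, 11, 11, 16, 16] → [6, 6, 11, 11, 16, 16, 16] → [6, 6, 11, 11, 16, 16, 16, 16] → [6, 6, 11, 11, 16, 16, 16, 16, 16] → [6, 6, 11, 11, 16, 16, 16, 16, 16, 16]
So `out[-1]` = 16

Answer: 16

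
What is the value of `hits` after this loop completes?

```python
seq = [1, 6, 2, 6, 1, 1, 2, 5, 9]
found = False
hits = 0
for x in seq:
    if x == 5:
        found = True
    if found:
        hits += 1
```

Count elements after first 5 in [1, 6, 2, 6, 1, 1, 2, 5, 9]
`hits` takes the values: 0 → 1 → 2

Answer: 2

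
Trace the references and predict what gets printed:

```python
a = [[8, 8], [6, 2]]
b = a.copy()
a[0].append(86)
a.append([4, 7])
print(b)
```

Key concept: shallow copy with nested lists.
Step by step:
`a = [[8, 8], [6, 2]]` → a = [[8, 8], [6, 2]]
`b = a.copy()` → b = [[8, 8], [6, 2]]
`a[0].append(86)` → a = [[8, 8, 86], [6, 2]]; b = [[8, 8, 86], [6, 2]]
`a.append([4, 7])` → a = [[8, 8, 86], [6, 2], [4, 7]]
`print(b)` → prints [[8, 8, 86], [6, 2]]

Answer: [[8, 8, 86], [6, 2]]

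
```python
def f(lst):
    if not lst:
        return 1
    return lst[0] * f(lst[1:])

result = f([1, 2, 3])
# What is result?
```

Product over [1, 2, 3] = 1 * 2 * 3 = 6

Answer: 6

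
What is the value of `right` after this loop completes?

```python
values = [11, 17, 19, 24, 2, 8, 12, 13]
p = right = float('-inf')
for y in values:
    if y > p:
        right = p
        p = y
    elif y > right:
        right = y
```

Second largest (with repeats) in [11, 17, 19, 24, 2, 8, 12, 13]
`right` takes the values: -inf → 11 → 17 → 19

Answer: 19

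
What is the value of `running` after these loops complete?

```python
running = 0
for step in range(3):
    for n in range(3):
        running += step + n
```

Sum of all step+n for step,n in 3x3
`running` takes the values: 0 → 1 → 3 → 4 → 6 → 9 → 11 → 14 → 18

Answer: 18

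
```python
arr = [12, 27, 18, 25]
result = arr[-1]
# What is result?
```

Trace:
`arr = [12, 27, 18, 25]` → arr = [12, 27, 18, 25]
`result = arr[-1]` → result = 25
So result = 25

Answer: 25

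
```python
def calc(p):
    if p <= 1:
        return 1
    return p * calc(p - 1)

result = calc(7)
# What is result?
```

calc(7) = 7 * 6 * 5 * 4 * 3 * 2 * 1 = 5040

Answer: 5040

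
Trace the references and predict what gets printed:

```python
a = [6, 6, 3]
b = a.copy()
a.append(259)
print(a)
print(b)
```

Key concept: list.copy() creates independent copy.
Step by step:
`a = [6, 6, 3]` → a = [6, 6, 3]
`b = a.copy()` → b = [6, 6, 3]
`a.append(259)` → a = [6, 6, 3, 259]
`print(a)` → prints [6, 6, 3, 259]
`print(b)` → prints [6, 6, 3]

Answer:
[6, 6, 3, 259]
[6, 6, 3]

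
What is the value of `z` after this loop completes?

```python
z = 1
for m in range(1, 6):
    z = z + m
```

Start at 1, add 1 through 5
`z` takes the values: 1 → 2 → 4 → 7 → 11 → 16

Answer: 16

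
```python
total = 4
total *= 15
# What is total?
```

Trace:
`total = 4` → total = 4
`total *= 15` → total = 60
So total = 60

Answer: 60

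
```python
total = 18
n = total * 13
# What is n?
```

Trace:
`total = 18` → total = 18
`n = total * 13` → n = 234
So n = 234

Answer: 234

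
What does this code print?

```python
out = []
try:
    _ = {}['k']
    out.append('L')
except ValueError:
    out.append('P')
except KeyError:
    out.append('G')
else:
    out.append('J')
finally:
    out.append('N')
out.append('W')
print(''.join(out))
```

Execution trace: 'G' (except KeyError) → 'N' (finally) → 'W' (after the try/except). Output: GNW

Answer: GNW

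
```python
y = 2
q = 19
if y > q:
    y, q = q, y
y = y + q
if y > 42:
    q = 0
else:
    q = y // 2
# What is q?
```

Trace:
`y = 2` → y = 2
`q = 19` → q = 19
`if y > q: ...` → y > q is False → no variable changes
`y = y + q` → y = 21
`if y > 42: ...` → y > 42 is False, take else branch → q = 10
So q = 10

Answer: 10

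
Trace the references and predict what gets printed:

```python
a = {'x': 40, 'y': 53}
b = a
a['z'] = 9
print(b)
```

Key concept: dict aliasing.
Step by step:
`a = {'x': 40, 'y': 53}` → a = {'x': 40, 'y': 53}
`b = a` → b = {'x': 40, 'y': 53} (same object as a)
`a['z'] = 9` → a = {'x': 40, 'y': 53, 'z': 9} (same object as b); b = {'x': 40, 'y': 53, 'z': 9} (same object as a)
`print(b)` → prints {'x': 40, 'y': 53, 'z': 9}

Answer: {'x': 40, 'y': 53, 'z': 9}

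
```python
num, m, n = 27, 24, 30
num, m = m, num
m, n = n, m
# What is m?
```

Trace:
`num, m, n = 27, 24, 30` → num = 27; m = 24; n = 30
`num, m = m, num` → num = 24; m = 27
`m, n = n, m` → m = 30; n = 27
So m = 30

Answer: 30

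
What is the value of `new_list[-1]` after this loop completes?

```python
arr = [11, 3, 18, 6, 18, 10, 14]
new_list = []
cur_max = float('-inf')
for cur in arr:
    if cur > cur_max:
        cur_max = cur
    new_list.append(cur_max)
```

Running max ends at 18
`new_list` takes the values: [] → [11] → [11, 11] → [11, 11, 18] → [11, 11, 18, 18] → [11, 11, 18, 18, 18] → [11, 11, 18, 18, 18, 18] → [11, 11, 18, 18, 18, 18, 18]
So `new_list[-1]` = 18

Answer: 18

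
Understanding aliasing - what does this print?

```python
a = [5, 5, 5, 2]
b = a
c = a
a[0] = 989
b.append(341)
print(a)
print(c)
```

Key concept: multiple aliases.
Step by step:
`a = [5, 5, 5, 2]` → a = [5, 5, 5, 2]
`b = a` → b = [5, 5, 5, 2] (same object as a)
`c = a` → c = [5, 5, 5, 2] (same object as a, b)
`a[0] = 989` → a = [989, 5, 5, 2] (same object as b, c); b = [989, 5, 5, 2] (same object as a, c); c = [989, 5, 5, 2] (same object as a, b)
`b.append(341)` → a = [989, 5, 5, 2, 341] (same object as b, c); b = [989, 5, 5, 2, 341] (same object as a, c); c = [989, 5, 5, 2, 341] (same object as a, b)
`print(a)` → prints [989, 5, 5, 2, 341]
`print(c)` → prints [989, 5, 5, 2, 341]

Answer:
[989, 5, 5, 2, 341]
[989, 5, 5, 2, 341]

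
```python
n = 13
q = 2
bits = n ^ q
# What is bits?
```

Trace:
`n = 13` → n = 13
`q = 2` → q = 2
`bits = n ^ q` → bits = 15
So bits = 15

Answer: 15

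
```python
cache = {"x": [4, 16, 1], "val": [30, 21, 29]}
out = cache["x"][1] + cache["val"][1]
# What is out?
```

Trace:
`cache = {"x": [4, 16, 1], "val": [30, 21, 29]}` → cache = {'x': [4, 16, 1], 'val': [30, 21, 29]}
`out = cache["x"][1] + cache["val"][1]` → out = 37
So out = 37

Answer: 37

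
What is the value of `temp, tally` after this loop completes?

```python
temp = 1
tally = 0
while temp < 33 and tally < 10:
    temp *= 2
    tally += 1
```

Double until >= 33 or 10 iterations
`temp, tally` takes the values: (1, 0) → (2, 0) → (2, 1) → (4, 1) → (4, 2) → (8, 2) → (8, 3) → (16, 3) → (16, 4) → (32, 4) → (32, 5) → (64, 5) → (64, 6)

Answer: 64, 6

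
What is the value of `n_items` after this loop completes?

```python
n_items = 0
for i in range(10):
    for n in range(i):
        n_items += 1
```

Triangle number: 0+1+2+...+9
`n_items` takes the values: 0 → 1 → 2 → 3 → 4 → 5 → 6 → 7 → 8 → 9 → 10 → 11 → 12 → 13 → 14 → 15 → 16 → 17 → 18 → 19 → 20 → 21 → 22 → 23 → 24 → 25 → 26 → 27 → 28 → 29 → … → 41 → 42 → 43 → 44 → 45

Answer: 45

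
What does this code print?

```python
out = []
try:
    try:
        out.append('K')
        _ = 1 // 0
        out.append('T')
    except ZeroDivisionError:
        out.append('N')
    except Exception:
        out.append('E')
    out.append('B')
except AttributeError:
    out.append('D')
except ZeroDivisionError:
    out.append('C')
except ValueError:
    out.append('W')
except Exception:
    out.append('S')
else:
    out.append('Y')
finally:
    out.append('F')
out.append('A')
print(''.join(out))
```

Execution trace: 'K' (inner try body) → 'N' (inner except ZeroDivisionError) → 'B' (try body, no exception) → 'Y' (else) → 'F' (finally) → 'A' (after the try/except). Output: KNBYFA

Answer: KNBYFA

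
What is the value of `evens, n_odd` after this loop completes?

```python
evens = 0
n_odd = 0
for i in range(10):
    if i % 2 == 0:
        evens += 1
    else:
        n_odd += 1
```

Count evens and odds in range(10)
`evens, n_odd` takes the values: (0, 0) → (1, 0) → (1, 1) → (2, 1) → (2, 2) → (3, 2) → (3, 3) → (4, 3) → (4, 4) → (5, 4) → (5, 5)

Answer: 5, 5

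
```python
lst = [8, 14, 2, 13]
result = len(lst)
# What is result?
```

Trace:
`lst = [8, 14, 2, 13]` → lst = [8, 14, 2, 13]
`result = len(lst)` → result = 4
So result = 4

Answer: 4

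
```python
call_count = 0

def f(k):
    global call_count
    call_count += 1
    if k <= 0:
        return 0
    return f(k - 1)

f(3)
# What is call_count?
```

Linear recursion stepping by 1: 4 calls from k=3 down to ≤0.

Answer: 4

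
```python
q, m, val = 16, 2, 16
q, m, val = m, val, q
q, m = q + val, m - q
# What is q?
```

Trace:
`q, m, val = 16, 2, 16` → q = 16; m = 2; val = 16
`q, m, val = m, val, q` → q = 2; m = 16; val = 16
`q, m = q + val, m - q` → q = 18; m = 14
So q = 18

Answer: 18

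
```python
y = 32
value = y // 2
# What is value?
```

Trace:
`y = 32` → y = 32
`value = y // 2` → value = 16
So value = 16

Answer: 16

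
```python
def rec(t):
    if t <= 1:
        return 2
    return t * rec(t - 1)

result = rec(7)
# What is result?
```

rec(7) = 7 * 6 * 5 * 4 * 3 * 2 * 2 = 10080

Answer: 10080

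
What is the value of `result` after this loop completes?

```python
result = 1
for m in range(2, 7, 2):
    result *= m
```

Product of even numbers 2 to 6
`result` takes the values: 1 → 2 → 8 → 48

Answer: 48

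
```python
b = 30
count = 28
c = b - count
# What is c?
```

Trace:
`b = 30` → b = 30
`count = 28` → count = 28
`c = b - count` → c = 2
So c = 2

Answer: 2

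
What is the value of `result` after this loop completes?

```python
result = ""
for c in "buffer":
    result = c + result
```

Reverse 'buffer'
`result` takes the values: "" → "b" → "ub" → "fub" → "ffub" → "effub" → "reffub"

Answer: "reffub"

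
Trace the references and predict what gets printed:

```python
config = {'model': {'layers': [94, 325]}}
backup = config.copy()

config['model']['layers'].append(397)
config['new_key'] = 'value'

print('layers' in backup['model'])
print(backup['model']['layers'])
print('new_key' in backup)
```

Key concept: shallow copy gotcha with nested dict.
Step by step:
`config = {'model': {'layers': [94, 325]}}` → config = {'model': {'layers': [94, 325]}}
`backup = config.copy()` → backup = {'model': {'layers': [94, 325]}}
`config['model']['layers'].append(397)` → config = {'model': {'layers': [94, 325, 397]}}; backup = {'model': {'layers': [94, 325, 397]}}
`config['new_key'] = 'value'` → config = {'model': {'layers': [94, 325, 397]}, 'new_key': 'value'}
`print('layers' in backup['model'])` → prints True
`print(backup['model']['layers'])` → prints [94, 325, 397]
`print('new_key' in backup)` → prints False

Answer:
True
[94, 325, 397]
False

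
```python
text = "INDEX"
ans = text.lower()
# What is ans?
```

Trace:
`text = "INDEX"` → text = 'INDEX'
`ans = text.lower()` → ans = 'index'
So ans = 'index'

Answer: 'index'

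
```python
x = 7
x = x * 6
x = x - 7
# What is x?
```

Trace:
`x = 7` → x = 7
`x = x * 6` → x = 42
`x = x - 7` → x = 35
So x = 35

Answer: 35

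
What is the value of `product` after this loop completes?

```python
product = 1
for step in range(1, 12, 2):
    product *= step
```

Product of 1, 3, 5, ... up to 11
`product` takes the values: 1 → 3 → 15 → 105 → 945 → 10395

Answer: 10395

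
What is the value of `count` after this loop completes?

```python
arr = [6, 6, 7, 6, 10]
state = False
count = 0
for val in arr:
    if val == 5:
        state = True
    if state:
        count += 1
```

Count elements after first 5 in [6, 6, 7, 6, 10]
`count` takes the values: 0

Answer: 0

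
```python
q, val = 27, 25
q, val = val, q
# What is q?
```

Trace:
`q, val = 27, 25` → q = 27; val = 25
`q, val = val, q` → q = 25; val = 27
So q = 25

Answer: 25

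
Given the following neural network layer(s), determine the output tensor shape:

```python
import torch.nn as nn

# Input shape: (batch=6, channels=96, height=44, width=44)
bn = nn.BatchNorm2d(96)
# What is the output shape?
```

Input: (6, 96, 44, 44) -> Output: (6, 96, 44, 44)

Answer: (6, 96, 44, 44)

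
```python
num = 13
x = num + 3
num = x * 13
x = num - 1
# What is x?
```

Trace:
`num = 13` → num = 13
`x = num + 3` → x = 16
`num = x * 13` → num = 208
`x = num - 1` → x = 207
So x = 207

Answer: 207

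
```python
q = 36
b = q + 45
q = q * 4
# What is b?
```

Trace:
`q = 36` → q = 36
`b = q + 45` → b = 81
`q = q * 4` → q = 144
So b = 81

Answer: 81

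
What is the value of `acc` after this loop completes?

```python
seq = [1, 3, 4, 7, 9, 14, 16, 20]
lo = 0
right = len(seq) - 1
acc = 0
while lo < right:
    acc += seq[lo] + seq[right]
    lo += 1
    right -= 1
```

Sum of pairs from ends
`acc` takes the values: 0 → 21 → 40 → 58 → 74

Answer: 74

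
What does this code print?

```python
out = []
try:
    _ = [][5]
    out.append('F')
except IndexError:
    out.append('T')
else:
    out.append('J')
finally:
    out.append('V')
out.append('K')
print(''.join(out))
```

Execution trace: 'T' (except IndexError) → 'V' (finally) → 'K' (after the try/except). Output: TVK

Answer: TVK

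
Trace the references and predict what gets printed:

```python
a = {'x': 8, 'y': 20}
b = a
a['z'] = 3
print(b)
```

Key concept: dict aliasing.
Step by step:
`a = {'x': 8, 'y': 20}` → a = {'x': 8, 'y': 20}
`b = a` → b = {'x': 8, 'y': 20} (same object as a)
`a['z'] = 3` → a = {'x': 8, 'y': 20, 'z': 3} (same object as b); b = {'x': 8, 'y': 20, 'z': 3} (same object as a)
`print(b)` → prints {'x': 8, 'y': 20, 'z': 3}

Answer: {'x': 8, 'y': 20, 'z': 3}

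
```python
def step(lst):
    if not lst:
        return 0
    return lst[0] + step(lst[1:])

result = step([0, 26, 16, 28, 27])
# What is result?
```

0 + 26 + 16 + 28 + 27 + 0 = 97

Answer: 97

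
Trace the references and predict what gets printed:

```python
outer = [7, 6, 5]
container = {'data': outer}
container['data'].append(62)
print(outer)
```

Key concept: dict holds reference to list.
Step by step:
`outer = [7, 6, 5]` → outer = [7, 6, 5]
`container = {'data': outer}` → container = {'data': [7, 6, 5]}
`container['data'].append(62)` → outer = [7, 6, 5, 62]; container = {'data': [7, 6, 5, 62]}
`print(outer)` → prints [7, 6, 5, 62]

Answer: [7, 6, 5, 62]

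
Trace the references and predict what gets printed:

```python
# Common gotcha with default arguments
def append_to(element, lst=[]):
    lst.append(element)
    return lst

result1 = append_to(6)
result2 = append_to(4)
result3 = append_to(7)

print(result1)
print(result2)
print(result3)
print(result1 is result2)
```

Key concept: mutable default argument gotcha.
Step by step:
`result1 = append_to(6)` → result1 = [6]
`result2 = append_to(4)` → result1 = [6, 4] (same object as result2); result2 = [6, 4] (same object as result1)
`result3 = append_to(7)` → result1 = [6, 4, 7] (same object as result2, result3); result2 = [6, 4, 7] (same object as result1, result3); result3 = [6, 4, 7] (same object as result1, result2)
`print(result1)` → prints [6, 4, 7]
`print(result2)` → prints [6, 4, 7]
`print(result3)` → prints [6, 4, 7]
`print(result1 is result2)` → prints True

Answer:
[6, 4, 7]
[6, 4, 7]
[6, 4, 7]
True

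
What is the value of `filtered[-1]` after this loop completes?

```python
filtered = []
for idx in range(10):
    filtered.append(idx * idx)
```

Last element of squares 0 to 9
`filtered` takes the values: [] → [0] → [0, 1] → [0, 1, 4] → [0, 1, 4, 9] → [0, 1, 4, 9, 16] → [0, 1, 4, 9, 16, 25] → [0, 1, 4, 9, 16, 25, 36] → [0, 1, 4, 9, 16, 25, 36, 49] → [0, 1, 4, 9, 16, 25, 36, 49, 64] → [0, 1, 4, 9, 16, 25, 36, 49, 64, 81]
So `filtered[-1]` = 81

Answer: 81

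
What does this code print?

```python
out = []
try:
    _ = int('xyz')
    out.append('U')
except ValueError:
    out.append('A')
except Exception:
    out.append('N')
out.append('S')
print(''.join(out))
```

Execution trace: 'A' (except ValueError) → 'S' (after the try/except). Output: AS

Answer: AS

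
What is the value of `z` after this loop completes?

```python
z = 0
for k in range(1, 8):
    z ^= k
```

XOR of 1 to 7
`z` takes the values: 0 → 1 → 3 → 0 → 4 → 1 → 7 → 0

Answer: 0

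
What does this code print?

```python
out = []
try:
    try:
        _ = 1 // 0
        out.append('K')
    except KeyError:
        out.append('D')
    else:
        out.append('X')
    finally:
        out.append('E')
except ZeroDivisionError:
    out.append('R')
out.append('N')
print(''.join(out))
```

Execution trace: 'E' (finally) → 'R' (outer except ZeroDivisionError) → 'N' (after the try/except). Output: ERN

Answer: ERN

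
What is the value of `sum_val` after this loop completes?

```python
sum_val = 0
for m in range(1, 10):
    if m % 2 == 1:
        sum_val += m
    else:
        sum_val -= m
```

Add odd, subtract even
`sum_val` takes the values: 0 → 1 → -1 → 2 → -2 → 3 → -3 → 4 → -4 → 5

Answer: 5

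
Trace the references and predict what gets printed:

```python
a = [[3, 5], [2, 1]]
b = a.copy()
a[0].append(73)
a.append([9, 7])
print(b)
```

Key concept: shallow copy with nested lists.
Step by step:
`a = [[3, 5], [2, 1]]` → a = [[3, 5], [2, 1]]
`b = a.copy()` → b = [[3, 5], [2, 1]]
`a[0].append(73)` → a = [[3, 5, 73], [2, 1]]; b = [[3, 5, 73], [2, 1]]
`a.append([9, 7])` → a = [[3, 5, 73], [2, 1], [9, 7]]
`print(b)` → prints [[3, 5, 73], [2, 1]]

Answer: [[3, 5, 73], [2, 1]]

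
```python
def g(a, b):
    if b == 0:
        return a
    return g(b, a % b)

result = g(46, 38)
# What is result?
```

g(46, 38) -> g(38, 8) -> g(8, 6) -> g(6, 2) -> g(2, 0) -> 2

Answer: 2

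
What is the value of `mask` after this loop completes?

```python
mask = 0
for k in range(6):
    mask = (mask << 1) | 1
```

Build 6 consecutive 1-bits: 0b111111
`mask` takes the values: 0 → 1 → 3 → 7 → 15 → 31 → 63

Answer: 63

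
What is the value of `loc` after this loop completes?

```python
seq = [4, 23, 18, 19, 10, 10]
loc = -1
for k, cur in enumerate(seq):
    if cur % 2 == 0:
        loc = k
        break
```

First even number index in [4, 23, 18, 19, 10, 10]
`loc` takes the values: -1 → 0

Answer: 0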